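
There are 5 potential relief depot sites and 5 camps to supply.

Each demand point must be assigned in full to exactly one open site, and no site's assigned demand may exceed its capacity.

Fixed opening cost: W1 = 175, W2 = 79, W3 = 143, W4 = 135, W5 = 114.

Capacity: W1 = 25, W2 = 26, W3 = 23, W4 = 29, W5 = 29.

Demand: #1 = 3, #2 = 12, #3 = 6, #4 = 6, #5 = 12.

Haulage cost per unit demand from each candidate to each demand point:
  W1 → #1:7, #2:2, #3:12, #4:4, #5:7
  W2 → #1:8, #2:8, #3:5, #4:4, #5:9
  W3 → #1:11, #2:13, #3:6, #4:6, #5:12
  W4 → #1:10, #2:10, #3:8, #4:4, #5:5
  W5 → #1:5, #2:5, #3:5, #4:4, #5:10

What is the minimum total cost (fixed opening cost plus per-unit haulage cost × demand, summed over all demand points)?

430

Open {W2, W5}; cheapest assignment that respects the capacities:
  W2 (cap 26, load 24): #3, #4, #5 — cost 6×5 + 6×4 + 12×9 = 162
  W5 (cap 29, load 15): #1, #2 — cost 3×5 + 12×5 = 75
  Shipping 237, fixed 193 → total 430.
  Any other capacity-feasible assignment to {W2, W5} ships for at least 237.
Compare {W4, W5}: its best feasible assignment gives total 438.
Compare {W1, W2}: its best feasible assignment gives total 440.
Every other set of open sites that can feasibly serve all demand totals ≥ 438 even under its best assignment. Minimum: 430.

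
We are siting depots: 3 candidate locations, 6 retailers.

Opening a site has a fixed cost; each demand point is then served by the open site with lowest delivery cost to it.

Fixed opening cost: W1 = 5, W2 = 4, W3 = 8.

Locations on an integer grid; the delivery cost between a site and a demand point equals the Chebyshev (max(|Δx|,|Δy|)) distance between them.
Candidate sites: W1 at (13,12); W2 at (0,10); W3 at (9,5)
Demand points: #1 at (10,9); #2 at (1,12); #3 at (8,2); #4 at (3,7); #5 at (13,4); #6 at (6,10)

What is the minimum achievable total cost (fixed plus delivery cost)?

33

Open {W2, W3}: assign each demand point to its cheapest open site.
  #1→W3 4, #2→W2 2, #3→W3 3, #4→W2 3, #5→W3 4, #6→W3 5
  delivery cost 21, fixed 12 → total 33.
Compare {W1, W2, W3}: delivery cost 20 + fixed 17 = 37.
Compare {W3}: delivery cost 30 + fixed 8 = 38.
Compare {W1, W2}: delivery cost 30 + fixed 9 = 39.
All other subsets cost ≥ 37. Minimum total cost: 33.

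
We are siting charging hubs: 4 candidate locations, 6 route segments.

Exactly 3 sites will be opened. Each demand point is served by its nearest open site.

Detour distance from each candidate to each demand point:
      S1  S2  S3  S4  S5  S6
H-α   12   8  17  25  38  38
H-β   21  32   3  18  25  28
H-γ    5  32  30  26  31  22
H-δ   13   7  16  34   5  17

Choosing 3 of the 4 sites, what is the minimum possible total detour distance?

Open {H-β, H-γ, H-δ}.
  S1→H-γ 5, S2→H-δ 7, S3→H-β 3, S4→H-β 18, S5→H-δ 5, S6→H-δ 17  ⇒ total 55.
Compare {H-α, H-β, H-δ}: total 62.
Compare {H-α, H-γ, H-δ}: total 75.
No size-3 selection does better; minimum is 55.

55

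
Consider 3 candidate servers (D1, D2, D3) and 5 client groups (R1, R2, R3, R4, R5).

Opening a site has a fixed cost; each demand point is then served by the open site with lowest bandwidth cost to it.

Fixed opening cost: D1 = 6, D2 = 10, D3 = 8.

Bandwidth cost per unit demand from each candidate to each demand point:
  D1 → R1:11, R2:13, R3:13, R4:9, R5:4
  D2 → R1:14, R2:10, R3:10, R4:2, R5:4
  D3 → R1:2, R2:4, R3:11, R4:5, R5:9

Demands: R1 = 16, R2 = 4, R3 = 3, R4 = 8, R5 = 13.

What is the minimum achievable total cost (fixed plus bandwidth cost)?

Open {D2, D3}: assign each demand point to its cheapest open site.
  R1→D3 16×2=32, R2→D3 4×4=16, R3→D2 3×10=30, R4→D2 8×2=16, R5→D2 13×4=52
  bandwidth cost 146, fixed 18 → total 164.
Compare {D1, D2, D3}: bandwidth cost 146 + fixed 24 = 170.
Compare {D1, D3}: bandwidth cost 173 + fixed 14 = 187.
Compare {D3}: bandwidth cost 238 + fixed 8 = 246.
All other subsets cost ≥ 170. Minimum total cost: 164.

164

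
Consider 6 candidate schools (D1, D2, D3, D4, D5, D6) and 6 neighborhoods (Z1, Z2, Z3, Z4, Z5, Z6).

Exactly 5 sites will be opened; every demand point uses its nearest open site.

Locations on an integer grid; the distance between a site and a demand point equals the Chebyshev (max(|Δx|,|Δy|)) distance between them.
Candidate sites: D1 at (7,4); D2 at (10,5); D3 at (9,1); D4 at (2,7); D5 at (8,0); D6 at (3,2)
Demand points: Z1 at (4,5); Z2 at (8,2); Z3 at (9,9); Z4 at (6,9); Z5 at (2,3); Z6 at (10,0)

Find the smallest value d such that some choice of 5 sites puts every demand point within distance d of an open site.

4

Open {D1, D2, D3, D4, D5}.
  Farthest demand point is Z3 at distance 4 (to D2); all others are ≤ 4.
With {D1, D2, D3, D4, D6} the worst case is 4.
With {D1, D2, D3, D5, D6} the worst case is 4.
No size-5 selection achieves below 4.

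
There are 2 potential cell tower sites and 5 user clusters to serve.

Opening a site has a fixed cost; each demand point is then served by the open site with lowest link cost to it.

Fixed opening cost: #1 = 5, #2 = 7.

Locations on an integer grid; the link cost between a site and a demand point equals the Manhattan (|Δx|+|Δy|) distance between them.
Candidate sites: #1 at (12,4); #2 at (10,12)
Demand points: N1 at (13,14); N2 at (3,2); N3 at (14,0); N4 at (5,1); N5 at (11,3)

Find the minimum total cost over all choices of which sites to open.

45

Open {#1}: assign each demand point to its cheapest open site.
  N1→#1 11, N2→#1 11, N3→#1 6, N4→#1 10, N5→#1 2
  link cost 40, fixed 5 → total 45.
Compare {#1, #2}: link cost 34 + fixed 12 = 46.
Compare {#2}: link cost 64 + fixed 7 = 71.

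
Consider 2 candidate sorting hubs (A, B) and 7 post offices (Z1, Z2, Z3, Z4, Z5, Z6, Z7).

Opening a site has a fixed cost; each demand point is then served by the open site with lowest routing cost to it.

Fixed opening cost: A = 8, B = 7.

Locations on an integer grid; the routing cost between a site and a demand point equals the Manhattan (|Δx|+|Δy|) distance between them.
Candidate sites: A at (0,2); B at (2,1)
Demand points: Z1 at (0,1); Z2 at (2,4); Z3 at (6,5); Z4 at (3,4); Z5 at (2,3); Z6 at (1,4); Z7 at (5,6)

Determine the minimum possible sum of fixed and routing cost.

38

Open {B}: assign each demand point to its cheapest open site.
  Z1→B 2, Z2→B 3, Z3→B 8, Z4→B 4, Z5→B 2, Z6→B 4, Z7→B 8
  routing cost 31, fixed 7 → total 38.
Compare {A}: routing cost 34 + fixed 8 = 42.
Compare {A, B}: routing cost 29 + fixed 15 = 44.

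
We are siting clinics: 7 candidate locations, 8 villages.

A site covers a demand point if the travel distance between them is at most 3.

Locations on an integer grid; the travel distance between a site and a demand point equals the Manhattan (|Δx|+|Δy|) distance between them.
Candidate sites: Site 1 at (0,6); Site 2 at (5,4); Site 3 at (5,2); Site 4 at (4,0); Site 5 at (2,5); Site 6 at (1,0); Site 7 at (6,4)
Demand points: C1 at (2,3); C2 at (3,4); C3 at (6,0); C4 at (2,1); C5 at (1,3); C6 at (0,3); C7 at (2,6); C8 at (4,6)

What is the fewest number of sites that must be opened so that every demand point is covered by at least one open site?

Coverage sets (demand points within 3 of each site):
  Site 1: {C6, C7}
  Site 2: {C2, C8}
  Site 3: {C3}
  Site 4: {C3, C4}
  Site 5: {C1, C2, C5, C7, C8}
  Site 6: {C4, C5}
  Site 7: {C2}
No 2 sites suffice: every size-2 union leaves at least one demand point uncovered.
But {Site 1, Site 4, Site 5} covers everything, so the minimum is 3.

3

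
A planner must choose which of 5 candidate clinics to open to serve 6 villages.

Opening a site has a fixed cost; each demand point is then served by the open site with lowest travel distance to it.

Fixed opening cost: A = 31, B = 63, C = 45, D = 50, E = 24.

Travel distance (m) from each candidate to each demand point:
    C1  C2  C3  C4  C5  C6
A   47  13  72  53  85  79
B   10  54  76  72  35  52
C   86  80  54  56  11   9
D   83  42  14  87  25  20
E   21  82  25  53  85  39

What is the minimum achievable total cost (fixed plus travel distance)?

Open {A, C, E}: assign each demand point to its cheapest open site.
  C1→E 21, C2→A 13, C3→E 25, C4→A 53, C5→C 11, C6→C 9
  travel distance 132, fixed 100 → total 232.
Compare {D, E}: travel distance 175 + fixed 74 = 249.
Compare {A, D, E}: travel distance 146 + fixed 105 = 251.
Compare {A, D}: travel distance 172 + fixed 81 = 253.
All other subsets cost ≥ 249. Minimum total cost: 232.

232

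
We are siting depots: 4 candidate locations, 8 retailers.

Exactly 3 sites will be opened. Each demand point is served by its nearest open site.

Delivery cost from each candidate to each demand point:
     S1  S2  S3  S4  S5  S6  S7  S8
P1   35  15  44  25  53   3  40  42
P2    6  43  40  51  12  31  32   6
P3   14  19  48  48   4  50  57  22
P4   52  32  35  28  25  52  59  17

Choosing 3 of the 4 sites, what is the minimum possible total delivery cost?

131

Open {P1, P2, P3}.
  S1→P2 6, S2→P1 15, S3→P2 40, S4→P1 25, S5→P3 4, S6→P1 3, S7→P2 32, S8→P2 6  ⇒ total 131.
Compare {P1, P2, P4}: total 134.
Compare {P1, P3, P4}: total 153.
No size-3 selection does better; minimum is 131.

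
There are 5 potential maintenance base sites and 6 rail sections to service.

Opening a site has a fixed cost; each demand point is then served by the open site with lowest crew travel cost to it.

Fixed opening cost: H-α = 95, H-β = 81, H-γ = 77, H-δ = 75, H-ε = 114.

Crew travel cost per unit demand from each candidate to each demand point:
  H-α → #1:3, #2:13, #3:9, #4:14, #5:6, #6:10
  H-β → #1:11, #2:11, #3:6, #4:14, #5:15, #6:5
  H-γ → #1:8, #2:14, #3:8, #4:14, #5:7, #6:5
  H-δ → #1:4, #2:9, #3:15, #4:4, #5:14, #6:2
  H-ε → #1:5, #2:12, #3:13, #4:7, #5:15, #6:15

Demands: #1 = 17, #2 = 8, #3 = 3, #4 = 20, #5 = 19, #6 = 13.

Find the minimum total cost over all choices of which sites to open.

Open {H-α, H-δ}: assign each demand point to its cheapest open site.
  #1→H-α 17×3=51, #2→H-δ 8×9=72, #3→H-α 3×9=27, #4→H-δ 20×4=80, #5→H-α 19×6=114, #6→H-δ 13×2=26
  crew travel cost 370, fixed 170 → total 540.
Compare {H-γ, H-δ}: crew travel cost 403 + fixed 152 = 555.
Compare {H-α, H-β, H-δ}: crew travel cost 361 + fixed 251 = 612.
Compare {H-α, H-γ, H-δ}: crew travel cost 367 + fixed 247 = 614.
All other subsets cost ≥ 555. Minimum total cost: 540.

540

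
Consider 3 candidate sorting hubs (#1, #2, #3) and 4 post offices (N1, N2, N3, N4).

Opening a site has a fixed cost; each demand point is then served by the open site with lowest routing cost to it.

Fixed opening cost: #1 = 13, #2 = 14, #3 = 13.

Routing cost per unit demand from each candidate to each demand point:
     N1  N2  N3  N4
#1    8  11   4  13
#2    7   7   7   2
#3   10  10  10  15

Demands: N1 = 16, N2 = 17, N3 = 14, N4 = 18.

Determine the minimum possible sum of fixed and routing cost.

350

Open {#1, #2}: assign each demand point to its cheapest open site.
  N1→#2 16×7=112, N2→#2 17×7=119, N3→#1 14×4=56, N4→#2 18×2=36
  routing cost 323, fixed 27 → total 350.
Compare {#1, #2, #3}: routing cost 323 + fixed 40 = 363.
Compare {#2}: routing cost 365 + fixed 14 = 379.
Compare {#2, #3}: routing cost 365 + fixed 27 = 392.
All other subsets cost ≥ 363. Minimum total cost: 350.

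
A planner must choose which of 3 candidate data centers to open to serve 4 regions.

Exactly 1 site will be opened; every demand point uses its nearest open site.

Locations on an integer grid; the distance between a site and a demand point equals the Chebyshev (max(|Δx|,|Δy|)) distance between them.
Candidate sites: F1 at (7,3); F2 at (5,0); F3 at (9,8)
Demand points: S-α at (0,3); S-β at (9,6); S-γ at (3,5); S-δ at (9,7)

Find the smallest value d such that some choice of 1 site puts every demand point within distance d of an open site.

7

Open {F1}.
  Farthest demand point is S-α at distance 7 (to F1); all others are ≤ 7.
With {F2} the worst case is 7.
With {F3} the worst case is 9.
No size-1 selection achieves below 7.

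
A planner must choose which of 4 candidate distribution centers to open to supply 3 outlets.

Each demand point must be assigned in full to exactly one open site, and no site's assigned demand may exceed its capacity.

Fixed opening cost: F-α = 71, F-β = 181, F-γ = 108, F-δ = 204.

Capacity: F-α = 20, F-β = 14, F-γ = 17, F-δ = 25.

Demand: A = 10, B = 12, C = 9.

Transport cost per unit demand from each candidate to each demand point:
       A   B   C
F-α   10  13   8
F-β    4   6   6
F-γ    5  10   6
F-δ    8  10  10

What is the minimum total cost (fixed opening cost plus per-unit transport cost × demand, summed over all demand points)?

471

Open {F-α, F-γ}; cheapest assignment that respects the capacities:
  F-α (cap 20, load 19): A, C — cost 10×10 + 9×8 = 172
  F-γ (cap 17, load 12): B — cost 12×10 = 120
  Shipping 292, fixed 179 → total 471.
  Any other capacity-feasible assignment to {F-α, F-γ} ships for at least 292.
Compare {F-α, F-β}: its best feasible assignment gives total 496.
Compare {F-α, F-δ}: its best feasible assignment gives total 547.
Every other set of open sites that can feasibly serve all demand totals ≥ 496 even under its best assignment. Minimum: 471.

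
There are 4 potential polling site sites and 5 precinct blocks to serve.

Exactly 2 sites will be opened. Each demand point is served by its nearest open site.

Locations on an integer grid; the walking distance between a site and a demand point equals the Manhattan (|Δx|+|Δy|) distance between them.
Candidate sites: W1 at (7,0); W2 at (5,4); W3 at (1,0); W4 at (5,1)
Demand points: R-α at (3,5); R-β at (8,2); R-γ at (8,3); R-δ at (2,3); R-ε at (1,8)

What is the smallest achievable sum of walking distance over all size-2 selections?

Open {W1, W2}.
  R-α→W2 3, R-β→W1 3, R-γ→W1 4, R-δ→W2 4, R-ε→W2 8  ⇒ total 22.
Compare {W2, W4}: total 23.
Compare {W2, W3}: total 24.
No size-2 selection does better; minimum is 22.

22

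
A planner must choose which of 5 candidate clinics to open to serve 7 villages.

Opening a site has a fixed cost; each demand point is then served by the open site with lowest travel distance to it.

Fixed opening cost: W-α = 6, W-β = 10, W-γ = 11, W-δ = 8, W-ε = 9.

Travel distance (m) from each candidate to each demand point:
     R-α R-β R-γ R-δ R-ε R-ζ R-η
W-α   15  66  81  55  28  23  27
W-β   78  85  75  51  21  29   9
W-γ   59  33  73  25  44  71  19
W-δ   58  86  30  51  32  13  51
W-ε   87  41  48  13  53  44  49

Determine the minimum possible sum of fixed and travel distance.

175

Open {W-α, W-β, W-δ, W-ε}: assign each demand point to its cheapest open site.
  R-α→W-α 15, R-β→W-ε 41, R-γ→W-δ 30, R-δ→W-ε 13, R-ε→W-β 21, R-ζ→W-δ 13, R-η→W-β 9
  travel distance 142, fixed 33 → total 175.
Compare {W-α, W-β, W-γ, W-δ, W-ε}: travel distance 134 + fixed 44 = 178.
Compare {W-α, W-β, W-γ, W-δ}: travel distance 146 + fixed 35 = 181.
Compare {W-α, W-γ, W-δ, W-ε}: travel distance 151 + fixed 34 = 185.
All other subsets cost ≥ 178. Minimum total cost: 175.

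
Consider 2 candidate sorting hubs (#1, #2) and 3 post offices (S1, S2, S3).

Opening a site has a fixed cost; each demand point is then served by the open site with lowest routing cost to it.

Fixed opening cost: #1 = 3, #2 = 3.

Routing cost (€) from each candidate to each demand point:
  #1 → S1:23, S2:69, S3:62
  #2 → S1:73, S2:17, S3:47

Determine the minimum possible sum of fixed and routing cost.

93

Open {#1, #2}: assign each demand point to its cheapest open site.
  S1→#1 23, S2→#2 17, S3→#2 47
  routing cost 87, fixed 6 → total 93.
Compare {#2}: routing cost 137 + fixed 3 = 140.
Compare {#1}: routing cost 154 + fixed 3 = 157.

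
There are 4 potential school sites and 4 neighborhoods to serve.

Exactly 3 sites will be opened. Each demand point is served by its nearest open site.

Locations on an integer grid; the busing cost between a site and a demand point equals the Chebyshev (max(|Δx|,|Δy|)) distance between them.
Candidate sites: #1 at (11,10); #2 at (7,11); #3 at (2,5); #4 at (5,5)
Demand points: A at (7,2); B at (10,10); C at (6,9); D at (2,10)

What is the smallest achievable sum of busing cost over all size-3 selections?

Open {#1, #2, #4}.
  A→#4 3, B→#1 1, C→#2 2, D→#2 5  ⇒ total 11.
Compare {#1, #2, #3}: total 13.
Compare {#1, #3, #4}: total 13.
No size-3 selection does better; minimum is 11.

11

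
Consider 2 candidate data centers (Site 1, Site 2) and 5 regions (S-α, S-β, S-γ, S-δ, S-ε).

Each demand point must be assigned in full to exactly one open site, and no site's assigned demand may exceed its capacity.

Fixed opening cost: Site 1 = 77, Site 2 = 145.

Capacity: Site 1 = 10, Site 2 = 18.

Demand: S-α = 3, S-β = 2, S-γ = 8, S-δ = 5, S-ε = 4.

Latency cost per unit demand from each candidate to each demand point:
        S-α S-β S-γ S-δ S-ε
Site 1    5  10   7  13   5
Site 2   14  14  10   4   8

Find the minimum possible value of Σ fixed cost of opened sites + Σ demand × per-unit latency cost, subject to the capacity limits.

377

Open {Site 1, Site 2}; cheapest assignment that respects the capacities:
  Site 1 (cap 10, load 9): S-α, S-β, S-ε — cost 3×5 + 2×10 + 4×5 = 55
  Site 2 (cap 18, load 13): S-γ, S-δ — cost 8×10 + 5×4 = 100
  Shipping 155, fixed 222 → total 377.
  Any other capacity-feasible assignment to {Site 1, Site 2} ships for at least 155.
Total demand is 22 and no other set of sites has combined capacity ≥ 22, so {Site 1, Site 2} is the only feasible choice of open sites. Minimum: 377.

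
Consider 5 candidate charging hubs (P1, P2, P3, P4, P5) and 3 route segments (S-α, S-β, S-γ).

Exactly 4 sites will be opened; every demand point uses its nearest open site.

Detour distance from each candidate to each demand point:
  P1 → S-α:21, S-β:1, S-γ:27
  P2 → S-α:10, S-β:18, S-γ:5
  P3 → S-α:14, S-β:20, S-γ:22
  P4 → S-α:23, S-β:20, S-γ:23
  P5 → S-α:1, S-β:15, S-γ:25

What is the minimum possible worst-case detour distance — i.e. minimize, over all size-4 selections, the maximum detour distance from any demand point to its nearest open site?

Open {P1, P2, P3, P5}.
  Farthest demand point is S-γ at detour distance 5 (to P2); all others are ≤ 5.
With {P1, P2, P4, P5} the worst case is 5.
With {P1, P2, P3, P4} the worst case is 10.
No size-4 selection achieves below 5.

5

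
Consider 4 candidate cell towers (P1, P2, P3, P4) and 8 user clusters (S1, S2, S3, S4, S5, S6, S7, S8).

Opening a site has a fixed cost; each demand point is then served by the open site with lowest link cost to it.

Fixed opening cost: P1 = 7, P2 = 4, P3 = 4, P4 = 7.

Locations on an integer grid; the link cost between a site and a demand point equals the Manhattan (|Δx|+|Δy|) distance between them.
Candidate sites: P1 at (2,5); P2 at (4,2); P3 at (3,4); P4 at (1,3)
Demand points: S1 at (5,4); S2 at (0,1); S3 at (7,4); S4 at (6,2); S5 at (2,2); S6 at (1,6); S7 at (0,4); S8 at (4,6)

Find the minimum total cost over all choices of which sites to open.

Open {P2, P3}: assign each demand point to its cheapest open site.
  S1→P3 2, S2→P2 5, S3→P3 4, S4→P2 2, S5→P2 2, S6→P3 4, S7→P3 3, S8→P3 3
  link cost 25, fixed 8 → total 33.
Compare {P3}: link cost 30 + fixed 4 = 34.
Compare {P2, P4}: link cost 24 + fixed 11 = 35.
Compare {P3, P4}: link cost 24 + fixed 11 = 35.
All other subsets cost ≥ 34. Minimum total cost: 33.

33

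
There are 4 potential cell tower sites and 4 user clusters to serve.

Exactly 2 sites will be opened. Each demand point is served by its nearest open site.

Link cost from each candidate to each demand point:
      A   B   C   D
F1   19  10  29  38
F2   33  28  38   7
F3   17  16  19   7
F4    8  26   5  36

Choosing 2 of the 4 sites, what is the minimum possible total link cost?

36

Open {F3, F4}.
  A→F4 8, B→F3 16, C→F4 5, D→F3 7  ⇒ total 36.
Compare {F2, F4}: total 46.
Compare {F1, F3}: total 53.
No size-2 selection does better; minimum is 36.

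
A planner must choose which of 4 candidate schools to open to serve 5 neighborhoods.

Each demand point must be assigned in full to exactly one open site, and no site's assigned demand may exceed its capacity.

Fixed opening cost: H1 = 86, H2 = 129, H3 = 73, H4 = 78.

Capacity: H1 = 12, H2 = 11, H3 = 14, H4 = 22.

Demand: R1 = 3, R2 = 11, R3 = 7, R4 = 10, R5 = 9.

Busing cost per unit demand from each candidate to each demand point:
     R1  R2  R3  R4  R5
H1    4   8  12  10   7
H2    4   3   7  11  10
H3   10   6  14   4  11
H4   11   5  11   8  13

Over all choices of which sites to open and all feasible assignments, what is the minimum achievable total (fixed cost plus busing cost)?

Open {H1, H3, H4}; cheapest assignment that respects the capacities:
  H1 (cap 12, load 12): R1, R5 — cost 3×4 + 9×7 = 75
  H3 (cap 14, load 10): R4 — cost 10×4 = 40
  H4 (cap 22, load 18): R2, R3 — cost 11×5 + 7×11 = 132
  Shipping 247, fixed 237 → total 484.
  Any other capacity-feasible assignment to {H1, H3, H4} ships for at least 247.
Compare {H1, H2, H4}: its best feasible assignment gives total 552.
Compare {H2, H3, H4}: its best feasible assignment gives total 553.
Every other set of open sites that can feasibly serve all demand totals ≥ 552 even under its best assignment. Minimum: 484.

484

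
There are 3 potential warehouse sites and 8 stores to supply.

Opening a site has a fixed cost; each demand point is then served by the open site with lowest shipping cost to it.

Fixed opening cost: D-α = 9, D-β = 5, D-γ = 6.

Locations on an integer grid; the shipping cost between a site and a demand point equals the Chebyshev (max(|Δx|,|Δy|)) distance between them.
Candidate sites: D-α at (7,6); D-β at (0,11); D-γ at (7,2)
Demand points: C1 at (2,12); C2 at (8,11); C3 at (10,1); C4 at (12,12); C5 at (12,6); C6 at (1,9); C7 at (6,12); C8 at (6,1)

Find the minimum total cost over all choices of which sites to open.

48

Open {D-β, D-γ}: assign each demand point to its cheapest open site.
  C1→D-β 2, C2→D-β 8, C3→D-γ 3, C4→D-γ 10, C5→D-γ 5, C6→D-β 2, C7→D-β 6, C8→D-γ 1
  shipping cost 37, fixed 11 → total 48.
Compare {D-α, D-β}: shipping cost 36 + fixed 14 = 50.
Compare {D-α, D-β, D-γ}: shipping cost 30 + fixed 20 = 50.
Compare {D-α}: shipping cost 44 + fixed 9 = 53.
All other subsets cost ≥ 50. Minimum total cost: 48.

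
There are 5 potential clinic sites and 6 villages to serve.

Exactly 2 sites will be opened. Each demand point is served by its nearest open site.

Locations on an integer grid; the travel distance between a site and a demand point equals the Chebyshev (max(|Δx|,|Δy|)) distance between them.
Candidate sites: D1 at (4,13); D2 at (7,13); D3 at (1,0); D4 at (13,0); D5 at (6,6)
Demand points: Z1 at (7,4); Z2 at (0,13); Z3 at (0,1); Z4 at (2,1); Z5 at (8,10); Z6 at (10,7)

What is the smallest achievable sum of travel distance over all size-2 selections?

19

Open {D3, D5}.
  Z1→D5 2, Z2→D5 7, Z3→D3 1, Z4→D3 1, Z5→D5 4, Z6→D5 4  ⇒ total 19.
Compare {D1, D3}: total 22.
Compare {D2, D3}: total 24.
No size-2 selection does better; minimum is 19.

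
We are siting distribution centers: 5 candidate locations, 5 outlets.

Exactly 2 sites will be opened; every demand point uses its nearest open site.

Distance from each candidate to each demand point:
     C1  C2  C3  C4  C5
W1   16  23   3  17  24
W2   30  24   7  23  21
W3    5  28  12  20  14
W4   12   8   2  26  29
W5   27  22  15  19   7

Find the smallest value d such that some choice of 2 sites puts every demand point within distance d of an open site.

19

Open {W4, W5}.
  Farthest demand point is C4 at distance 19 (to W5); all others are ≤ 19.
With {W3, W4} the worst case is 20.
With {W1, W5} the worst case is 22.
No size-2 selection achieves below 19.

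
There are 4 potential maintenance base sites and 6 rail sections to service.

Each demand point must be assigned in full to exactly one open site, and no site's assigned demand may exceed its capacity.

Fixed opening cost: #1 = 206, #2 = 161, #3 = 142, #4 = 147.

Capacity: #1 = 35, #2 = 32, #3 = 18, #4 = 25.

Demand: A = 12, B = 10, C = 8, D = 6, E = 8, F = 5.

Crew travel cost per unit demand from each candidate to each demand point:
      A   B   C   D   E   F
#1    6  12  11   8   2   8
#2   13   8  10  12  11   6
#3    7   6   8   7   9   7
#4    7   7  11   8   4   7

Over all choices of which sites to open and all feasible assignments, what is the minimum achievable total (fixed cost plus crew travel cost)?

Open {#1, #3}; cheapest assignment that respects the capacities:
  #1 (cap 35, load 31): A, D, E, F — cost 12×6 + 6×8 + 8×2 + 5×8 = 176
  #3 (cap 18, load 18): B, C — cost 10×6 + 8×8 = 124
  Shipping 300, fixed 348 → total 648.
  Any other capacity-feasible assignment to {#1, #3} ships for at least 300.
Compare {#1, #4}: its best feasible assignment gives total 682.
Compare {#2, #4}: its best feasible assignment gives total 686.
Every other set of open sites that can feasibly serve all demand totals ≥ 682 even under its best assignment. Minimum: 648.

648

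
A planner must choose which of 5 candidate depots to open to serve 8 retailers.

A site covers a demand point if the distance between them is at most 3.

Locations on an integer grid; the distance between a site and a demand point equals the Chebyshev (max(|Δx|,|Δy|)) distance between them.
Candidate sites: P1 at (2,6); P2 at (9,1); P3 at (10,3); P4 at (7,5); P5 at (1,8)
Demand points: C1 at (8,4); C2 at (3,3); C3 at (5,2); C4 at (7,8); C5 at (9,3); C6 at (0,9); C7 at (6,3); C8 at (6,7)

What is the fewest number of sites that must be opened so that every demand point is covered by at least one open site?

Coverage sets (demand points within 3 of each site):
  P1: {C2, C6}
  P2: {C1, C5, C7}
  P3: {C1, C5}
  P4: {C1, C3, C4, C5, C7, C8}
  P5: {C6}
No single site covers all 8 demand points.
But {P1, P4} covers everything, so the minimum is 2.

2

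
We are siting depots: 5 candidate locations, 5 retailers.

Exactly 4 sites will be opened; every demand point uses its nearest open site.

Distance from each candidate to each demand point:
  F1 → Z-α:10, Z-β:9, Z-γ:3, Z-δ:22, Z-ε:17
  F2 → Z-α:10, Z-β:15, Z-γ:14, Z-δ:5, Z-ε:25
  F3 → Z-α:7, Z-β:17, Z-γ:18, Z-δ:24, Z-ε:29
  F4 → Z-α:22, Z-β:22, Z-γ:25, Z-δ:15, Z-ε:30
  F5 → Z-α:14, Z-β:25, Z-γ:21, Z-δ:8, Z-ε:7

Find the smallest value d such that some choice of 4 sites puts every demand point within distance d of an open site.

9

Open {F1, F2, F3, F5}.
  Farthest demand point is Z-β at distance 9 (to F1); all others are ≤ 9.
With {F1, F3, F4, F5} the worst case is 9.
With {F1, F2, F4, F5} the worst case is 10.
No size-4 selection achieves below 9.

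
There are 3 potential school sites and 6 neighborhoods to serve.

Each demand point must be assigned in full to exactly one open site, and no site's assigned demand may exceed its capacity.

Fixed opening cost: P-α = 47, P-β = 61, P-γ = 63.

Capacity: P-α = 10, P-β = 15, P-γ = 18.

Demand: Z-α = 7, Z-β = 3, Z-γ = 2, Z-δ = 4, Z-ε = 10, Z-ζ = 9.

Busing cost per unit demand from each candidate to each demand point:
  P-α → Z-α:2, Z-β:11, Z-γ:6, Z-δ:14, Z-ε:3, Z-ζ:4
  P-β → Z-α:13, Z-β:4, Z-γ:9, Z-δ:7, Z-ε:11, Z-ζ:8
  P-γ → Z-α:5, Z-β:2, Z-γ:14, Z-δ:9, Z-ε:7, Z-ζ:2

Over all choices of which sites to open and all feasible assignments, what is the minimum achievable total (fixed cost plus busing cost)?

Open {P-α, P-β, P-γ}; cheapest assignment that respects the capacities:
  P-α (cap 10, load 10): Z-ε — cost 10×3 = 30
  P-β (cap 15, load 9): Z-β, Z-γ, Z-δ — cost 3×4 + 2×9 + 4×7 = 58
  P-γ (cap 18, load 16): Z-α, Z-ζ — cost 7×5 + 9×2 = 53
  Shipping 141, fixed 171 → total 312.
  Any other capacity-feasible assignment to {P-α, P-β, P-γ} ships for at least 141.
Total demand is 35 and no other set of sites has combined capacity ≥ 35, so {P-α, P-β, P-γ} is the only feasible choice of open sites. Minimum: 312.

312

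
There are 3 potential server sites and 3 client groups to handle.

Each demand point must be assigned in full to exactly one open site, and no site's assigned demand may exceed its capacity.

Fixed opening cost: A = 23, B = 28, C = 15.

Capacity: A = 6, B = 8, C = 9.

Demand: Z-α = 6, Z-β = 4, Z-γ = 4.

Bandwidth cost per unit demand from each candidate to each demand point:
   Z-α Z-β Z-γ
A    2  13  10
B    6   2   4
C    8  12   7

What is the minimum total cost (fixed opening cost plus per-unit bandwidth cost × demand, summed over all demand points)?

Open {A, B}; cheapest assignment that respects the capacities:
  A (cap 6, load 6): Z-α — cost 6×2 = 12
  B (cap 8, load 8): Z-β, Z-γ — cost 4×2 + 4×4 = 24
  Shipping 36, fixed 51 → total 87.
  Any other capacity-feasible assignment to {A, B} ships for at least 36.
Compare {A, B, C}: its best feasible assignment gives total 102.
Compare {B, C}: its best feasible assignment gives total 115.
Every other set of open sites that can feasibly serve all demand totals ≥ 102 even under its best assignment. Minimum: 87.

87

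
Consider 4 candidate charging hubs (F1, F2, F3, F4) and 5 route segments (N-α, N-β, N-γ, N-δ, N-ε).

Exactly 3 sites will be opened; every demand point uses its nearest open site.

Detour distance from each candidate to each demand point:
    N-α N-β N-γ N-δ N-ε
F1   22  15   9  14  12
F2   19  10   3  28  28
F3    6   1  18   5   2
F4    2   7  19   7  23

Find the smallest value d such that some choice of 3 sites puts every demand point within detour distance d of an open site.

Open {F2, F3, F4}.
  Farthest demand point is N-δ at detour distance 5 (to F3); all others are ≤ 5.
With {F1, F2, F3} the worst case is 6.
With {F1, F3, F4} the worst case is 9.
No size-3 selection achieves below 5.

5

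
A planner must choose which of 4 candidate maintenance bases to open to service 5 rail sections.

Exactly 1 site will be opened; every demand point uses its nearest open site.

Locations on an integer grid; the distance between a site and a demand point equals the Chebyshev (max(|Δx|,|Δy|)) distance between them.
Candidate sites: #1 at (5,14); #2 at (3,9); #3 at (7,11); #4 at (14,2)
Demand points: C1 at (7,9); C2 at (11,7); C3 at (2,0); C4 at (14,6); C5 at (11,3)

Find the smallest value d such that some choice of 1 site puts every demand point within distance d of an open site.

Open {#2}.
  Farthest demand point is C4 at distance 11 (to #2); all others are ≤ 11.
With {#3} the worst case is 11.
With {#4} the worst case is 12.
No size-1 selection achieves below 11.

11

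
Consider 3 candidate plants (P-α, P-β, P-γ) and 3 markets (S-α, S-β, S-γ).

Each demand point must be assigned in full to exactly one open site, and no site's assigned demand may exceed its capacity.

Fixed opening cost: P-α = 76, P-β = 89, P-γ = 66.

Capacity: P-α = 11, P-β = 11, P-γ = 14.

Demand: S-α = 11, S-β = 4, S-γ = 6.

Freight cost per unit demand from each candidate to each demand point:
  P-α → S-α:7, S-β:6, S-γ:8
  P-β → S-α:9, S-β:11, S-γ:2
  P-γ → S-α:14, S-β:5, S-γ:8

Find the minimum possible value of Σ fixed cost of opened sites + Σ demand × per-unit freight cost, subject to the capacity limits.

Open {P-α, P-γ}; cheapest assignment that respects the capacities:
  P-α (cap 11, load 11): S-α — cost 11×7 = 77
  P-γ (cap 14, load 10): S-β, S-γ — cost 4×5 + 6×8 = 68
  Shipping 145, fixed 142 → total 287.
  Any other capacity-feasible assignment to {P-α, P-γ} ships for at least 145.
Compare {P-α, P-β}: its best feasible assignment gives total 298.
Compare {P-β, P-γ}: its best feasible assignment gives total 322.
Every other set of open sites that can feasibly serve all demand totals ≥ 298 even under its best assignment. Minimum: 287.

287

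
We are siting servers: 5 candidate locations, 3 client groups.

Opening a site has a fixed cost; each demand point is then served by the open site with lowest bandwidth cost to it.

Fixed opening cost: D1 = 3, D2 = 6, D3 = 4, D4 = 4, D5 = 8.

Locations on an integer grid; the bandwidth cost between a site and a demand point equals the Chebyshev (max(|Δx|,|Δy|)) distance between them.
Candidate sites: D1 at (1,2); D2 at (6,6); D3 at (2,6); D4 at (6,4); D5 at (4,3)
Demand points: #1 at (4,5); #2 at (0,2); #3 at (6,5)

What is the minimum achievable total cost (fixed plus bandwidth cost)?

11

Open {D1, D4}: assign each demand point to its cheapest open site.
  #1→D4 2, #2→D1 1, #3→D4 1
  bandwidth cost 4, fixed 7 → total 11.
Compare {D1}: bandwidth cost 9 + fixed 3 = 12.
Compare {D4}: bandwidth cost 9 + fixed 4 = 13.
Compare {D1, D2}: bandwidth cost 4 + fixed 9 = 13.
All other subsets cost ≥ 12. Minimum total cost: 11.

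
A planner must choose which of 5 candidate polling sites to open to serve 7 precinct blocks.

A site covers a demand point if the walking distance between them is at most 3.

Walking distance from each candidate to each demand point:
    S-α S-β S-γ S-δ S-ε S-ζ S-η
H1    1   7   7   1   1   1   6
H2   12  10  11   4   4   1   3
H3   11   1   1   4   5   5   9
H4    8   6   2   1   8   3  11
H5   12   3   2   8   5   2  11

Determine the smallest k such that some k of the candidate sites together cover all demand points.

Coverage sets (demand points within 3 of each site):
  H1: {S-α, S-δ, S-ε, S-ζ}
  H2: {S-ζ, S-η}
  H3: {S-β, S-γ}
  H4: {S-γ, S-δ, S-ζ}
  H5: {S-β, S-γ, S-ζ}
No 2 sites suffice: every size-2 union leaves at least one demand point uncovered.
But {H1, H2, H3} covers everything, so the minimum is 3.

3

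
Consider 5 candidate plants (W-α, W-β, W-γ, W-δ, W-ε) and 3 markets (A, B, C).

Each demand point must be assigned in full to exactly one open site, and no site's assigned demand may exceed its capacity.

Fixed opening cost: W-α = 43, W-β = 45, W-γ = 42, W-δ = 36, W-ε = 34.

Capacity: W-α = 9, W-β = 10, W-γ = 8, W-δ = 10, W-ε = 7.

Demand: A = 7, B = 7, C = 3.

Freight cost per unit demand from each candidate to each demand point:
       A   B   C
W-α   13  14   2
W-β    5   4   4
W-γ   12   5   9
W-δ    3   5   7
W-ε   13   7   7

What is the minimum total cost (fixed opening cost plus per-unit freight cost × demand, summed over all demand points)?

142

Open {W-β, W-δ}; cheapest assignment that respects the capacities:
  W-β (cap 10, load 10): B, C — cost 7×4 + 3×4 = 40
  W-δ (cap 10, load 7): A — cost 7×3 = 21
  Shipping 61, fixed 81 → total 142.
  Any other capacity-feasible assignment to {W-β, W-δ} ships for at least 61.
Compare {W-γ, W-δ}: its best feasible assignment gives total 155.
Compare {W-δ, W-ε}: its best feasible assignment gives total 161.
Every other set of open sites that can feasibly serve all demand totals ≥ 155 even under its best assignment. Minimum: 142.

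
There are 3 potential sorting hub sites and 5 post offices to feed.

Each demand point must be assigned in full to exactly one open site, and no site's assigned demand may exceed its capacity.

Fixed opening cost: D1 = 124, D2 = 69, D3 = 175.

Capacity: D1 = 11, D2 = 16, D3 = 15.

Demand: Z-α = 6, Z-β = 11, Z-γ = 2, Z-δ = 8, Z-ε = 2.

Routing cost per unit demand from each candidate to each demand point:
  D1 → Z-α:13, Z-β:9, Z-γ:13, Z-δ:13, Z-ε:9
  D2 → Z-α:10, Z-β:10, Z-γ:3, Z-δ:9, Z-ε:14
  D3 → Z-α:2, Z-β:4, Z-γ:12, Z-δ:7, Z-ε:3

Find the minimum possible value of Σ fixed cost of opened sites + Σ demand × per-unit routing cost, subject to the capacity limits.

Open {D2, D3}; cheapest assignment that respects the capacities:
  D2 (cap 16, load 16): Z-α, Z-γ, Z-δ — cost 6×10 + 2×3 + 8×9 = 138
  D3 (cap 15, load 13): Z-β, Z-ε — cost 11×4 + 2×3 = 50
  Shipping 188, fixed 244 → total 432.
  Any other capacity-feasible assignment to {D2, D3} ships for at least 188.
Compare {D1, D2, D3}: its best feasible assignment gives total 556.
Every other set of open sites that can feasibly serve all demand totals ≥ 556 even under its best assignment. Minimum: 432.

432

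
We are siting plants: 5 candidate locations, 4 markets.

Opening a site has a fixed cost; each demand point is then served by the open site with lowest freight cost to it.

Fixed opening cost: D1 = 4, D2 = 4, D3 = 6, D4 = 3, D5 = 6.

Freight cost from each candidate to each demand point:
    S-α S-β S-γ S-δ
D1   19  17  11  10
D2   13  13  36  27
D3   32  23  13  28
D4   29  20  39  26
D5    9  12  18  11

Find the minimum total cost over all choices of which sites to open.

Open {D1, D5}: assign each demand point to its cheapest open site.
  S-α→D5 9, S-β→D5 12, S-γ→D1 11, S-δ→D1 10
  freight cost 42, fixed 10 → total 52.
Compare {D1, D2}: freight cost 47 + fixed 8 = 55.
Compare {D1, D4, D5}: freight cost 42 + fixed 13 = 55.
Compare {D5}: freight cost 50 + fixed 6 = 56.
All other subsets cost ≥ 55. Minimum total cost: 52.

52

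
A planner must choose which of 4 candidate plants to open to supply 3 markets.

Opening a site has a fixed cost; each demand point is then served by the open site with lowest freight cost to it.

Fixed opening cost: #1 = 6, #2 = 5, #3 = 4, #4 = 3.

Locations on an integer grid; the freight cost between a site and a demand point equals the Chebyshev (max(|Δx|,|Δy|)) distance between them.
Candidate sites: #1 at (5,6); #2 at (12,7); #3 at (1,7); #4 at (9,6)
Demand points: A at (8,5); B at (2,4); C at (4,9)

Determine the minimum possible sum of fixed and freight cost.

14

Open {#3, #4}: assign each demand point to its cheapest open site.
  A→#4 1, B→#3 3, C→#3 3
  freight cost 7, fixed 7 → total 14.
Compare {#1}: freight cost 9 + fixed 6 = 15.
Compare {#4}: freight cost 13 + fixed 3 = 16.
Compare {#1, #4}: freight cost 7 + fixed 9 = 16.
All other subsets cost ≥ 15. Minimum total cost: 14.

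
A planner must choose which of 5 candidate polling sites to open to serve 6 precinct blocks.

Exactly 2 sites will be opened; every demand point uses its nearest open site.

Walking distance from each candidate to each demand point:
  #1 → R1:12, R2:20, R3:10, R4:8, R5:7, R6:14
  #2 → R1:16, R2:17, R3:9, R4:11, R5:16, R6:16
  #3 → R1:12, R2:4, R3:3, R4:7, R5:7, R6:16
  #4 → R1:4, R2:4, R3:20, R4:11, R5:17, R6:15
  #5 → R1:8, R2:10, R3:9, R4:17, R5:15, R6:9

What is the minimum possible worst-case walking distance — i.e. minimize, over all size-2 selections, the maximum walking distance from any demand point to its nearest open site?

9

Open {#3, #5}.
  Farthest demand point is R6 at walking distance 9 (to #5); all others are ≤ 9.
With {#1, #5} the worst case is 10.
With {#1, #3} the worst case is 14.
No size-2 selection achieves below 9.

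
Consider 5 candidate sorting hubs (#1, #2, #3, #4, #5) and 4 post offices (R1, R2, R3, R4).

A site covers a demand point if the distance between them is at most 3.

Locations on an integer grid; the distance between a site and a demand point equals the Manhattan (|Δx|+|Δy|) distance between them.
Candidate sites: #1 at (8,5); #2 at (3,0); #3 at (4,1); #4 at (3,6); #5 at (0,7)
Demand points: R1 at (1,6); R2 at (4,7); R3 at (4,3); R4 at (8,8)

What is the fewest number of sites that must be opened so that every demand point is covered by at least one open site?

Coverage sets (demand points within 3 of each site):
  #1: {R4}
  #2: {}
  #3: {R3}
  #4: {R1, R2}
  #5: {R1}
No 2 sites suffice: every size-2 union leaves at least one demand point uncovered.
But {#1, #3, #4} covers everything, so the minimum is 3.

3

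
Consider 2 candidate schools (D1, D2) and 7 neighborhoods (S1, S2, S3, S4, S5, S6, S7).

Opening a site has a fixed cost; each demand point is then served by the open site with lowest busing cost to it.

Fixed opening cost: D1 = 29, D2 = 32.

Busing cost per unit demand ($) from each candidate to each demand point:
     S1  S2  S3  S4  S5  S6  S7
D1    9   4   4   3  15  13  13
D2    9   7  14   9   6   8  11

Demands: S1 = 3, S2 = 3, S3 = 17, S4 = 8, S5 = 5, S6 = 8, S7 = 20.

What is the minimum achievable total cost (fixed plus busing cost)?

506

Open {D1, D2}: assign each demand point to its cheapest open site.
  S1→D1 3×9=27, S2→D1 3×4=12, S3→D1 17×4=68, S4→D1 8×3=24, S5→D2 5×6=30, S6→D2 8×8=64, S7→D2 20×11=220
  busing cost 445, fixed 61 → total 506.
Compare {D1}: busing cost 570 + fixed 29 = 599.
Compare {D2}: busing cost 672 + fixed 32 = 704.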